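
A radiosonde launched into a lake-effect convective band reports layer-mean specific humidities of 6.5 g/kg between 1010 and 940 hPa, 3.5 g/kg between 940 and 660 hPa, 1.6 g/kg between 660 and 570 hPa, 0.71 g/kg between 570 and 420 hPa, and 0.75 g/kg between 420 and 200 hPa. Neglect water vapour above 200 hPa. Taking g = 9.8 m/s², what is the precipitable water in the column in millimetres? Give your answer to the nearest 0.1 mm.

Precipitable water is the column-integrated vapour mass per unit area: PW = (1/g) Σ q̄ Δp, with q in kg/kg and Δp in Pa (1 kg/m² of water = 1 mm).
Layer 1010–940 hPa: Δp = 70 hPa = 7000 Pa, q̄ = 0.0065 kg/kg → 0.0065 × 7000 / 9.8 = 4.64 mm
Layer 940–660 hPa: Δp = 280 hPa = 28000 Pa, q̄ = 0.0035 kg/kg → 0.0035 × 28000 / 9.8 = 10.00 mm
Layer 660–570 hPa: Δp = 90 hPa = 9000 Pa, q̄ = 0.0016 kg/kg → 0.0016 × 9000 / 9.8 = 1.47 mm
Layer 570–420 hPa: Δp = 150 hPa = 15000 Pa, q̄ = 0.00071 kg/kg → 0.00071 × 15000 / 9.8 = 1.09 mm
Layer 420–200 hPa: Δp = 220 hPa = 22000 Pa, q̄ = 0.00075 kg/kg → 0.00075 × 22000 / 9.8 = 1.68 mm
PW = 4.64 + 10.00 + 1.47 + 1.09 + 1.68 = 18.88 ≈ 18.9 mm.

PW ≈ 18.9 mm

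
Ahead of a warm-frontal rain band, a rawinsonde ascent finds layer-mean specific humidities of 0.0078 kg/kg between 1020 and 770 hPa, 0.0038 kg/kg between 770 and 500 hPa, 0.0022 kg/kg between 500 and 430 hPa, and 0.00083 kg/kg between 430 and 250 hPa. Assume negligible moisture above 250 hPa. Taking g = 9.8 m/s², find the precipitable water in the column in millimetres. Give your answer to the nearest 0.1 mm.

PW ≈ 33.5 mm

Precipitable water is the column-integrated vapour mass per unit area: PW = (1/g) Σ q̄ Δp, with q in kg/kg and Δp in Pa (1 kg/m² of water = 1 mm).
Layer 1020–770 hPa: Δp = 250 hPa = 25000 Pa, q̄ = 0.0078 kg/kg → 0.0078 × 25000 / 9.8 = 19.90 mm
Layer 770–500 hPa: Δp = 270 hPa = 27000 Pa, q̄ = 0.0038 kg/kg → 0.0038 × 27000 / 9.8 = 10.47 mm
Layer 500–430 hPa: Δp = 70 hPa = 7000 Pa, q̄ = 0.0022 kg/kg → 0.0022 × 7000 / 9.8 = 1.57 mm
Layer 430–250 hPa: Δp = 180 hPa = 18000 Pa, q̄ = 0.00083 kg/kg → 0.00083 × 18000 / 9.8 = 1.52 mm
PW = 19.90 + 10.47 + 1.57 + 1.52 = 33.46 ≈ 33.5 mm.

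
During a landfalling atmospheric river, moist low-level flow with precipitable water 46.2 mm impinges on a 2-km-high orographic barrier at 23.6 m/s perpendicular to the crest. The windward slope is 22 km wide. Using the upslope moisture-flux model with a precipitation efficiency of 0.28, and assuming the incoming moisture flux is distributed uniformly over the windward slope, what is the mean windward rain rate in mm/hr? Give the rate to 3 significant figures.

Incoming column moisture flux per unit ridge length: F = V × PW = 23.6 × 46.2 = 1090.32 mm·m/s.
Spread over the 22 km slope with efficiency ε = 0.28: R = ε·F/W = 0.28 × 1090.32 / 22000 m = 1.388e-02 mm/s.
R = 1.388e-02 × 3600 = 50.0 mm/hr.

R ≈ 50.0 mm/hr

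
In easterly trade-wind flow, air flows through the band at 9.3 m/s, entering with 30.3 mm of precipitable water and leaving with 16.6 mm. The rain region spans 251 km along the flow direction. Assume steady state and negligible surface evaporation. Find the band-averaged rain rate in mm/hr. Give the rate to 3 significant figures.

Column moisture flux per unit crosswind length is F = V × PW.
Inflow: F_in = 9.3 × 30.3 = 281.79 mm·m/s
Outflow: F_out = 9.3 × 16.6 = 154.38 mm·m/s
Steady-state rate R = (F_in − F_out)/L = (281.79 − 154.38) / 251000 m = 5.076e-04 mm/s.
R = 5.076e-04 × 3600 = 1.83 mm/hr.

R ≈ 1.83 mm/hr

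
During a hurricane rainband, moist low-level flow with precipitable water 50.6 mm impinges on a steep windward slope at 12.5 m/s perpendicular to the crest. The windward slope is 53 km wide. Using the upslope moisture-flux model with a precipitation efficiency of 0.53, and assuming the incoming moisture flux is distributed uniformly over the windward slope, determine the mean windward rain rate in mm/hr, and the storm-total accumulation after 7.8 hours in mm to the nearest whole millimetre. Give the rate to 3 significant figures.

Incoming column moisture flux per unit ridge length: F = V × PW = 12.5 × 50.6 = 632.5 mm·m/s.
Spread over the 53 km slope with efficiency ε = 0.53: R = ε·F/W = 0.53 × 632.5 / 53000 m = 6.325e-03 mm/s.
R = 6.325e-03 × 3600 = 22.8 mm/hr.
Over 7.8 h: total = 22.8 × 7.8 = 177.84 ≈ 178 mm.

R ≈ 22.8 mm/hr; total ≈ 178 mm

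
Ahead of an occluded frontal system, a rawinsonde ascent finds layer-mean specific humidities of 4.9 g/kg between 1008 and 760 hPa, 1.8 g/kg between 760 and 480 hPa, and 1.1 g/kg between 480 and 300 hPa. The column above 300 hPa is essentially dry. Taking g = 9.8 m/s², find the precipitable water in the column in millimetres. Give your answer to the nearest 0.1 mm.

Precipitable water is the column-integrated vapour mass per unit area: PW = (1/g) Σ q̄ Δp, with q in kg/kg and Δp in Pa (1 kg/m² of water = 1 mm).
Layer 1008–760 hPa: Δp = 248 hPa = 24800 Pa, q̄ = 0.0049 kg/kg → 0.0049 × 24800 / 9.8 = 12.40 mm
Layer 760–480 hPa: Δp = 280 hPa = 28000 Pa, q̄ = 0.0018 kg/kg → 0.0018 × 28000 / 9.8 = 5.14 mm
Layer 480–300 hPa: Δp = 180 hPa = 18000 Pa, q̄ = 0.0011 kg/kg → 0.0011 × 18000 / 9.8 = 2.02 mm
PW = 12.40 + 5.14 + 2.02 = 19.56 ≈ 19.6 mm.

PW ≈ 19.6 mm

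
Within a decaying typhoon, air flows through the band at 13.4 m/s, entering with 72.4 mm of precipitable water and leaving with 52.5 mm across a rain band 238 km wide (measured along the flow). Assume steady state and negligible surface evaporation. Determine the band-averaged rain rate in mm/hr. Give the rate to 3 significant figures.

R ≈ 4.03 mm/hr

Column moisture flux per unit crosswind length is F = V × PW.
Inflow: F_in = 13.4 × 72.4 = 970.16 mm·m/s
Outflow: F_out = 13.4 × 52.5 = 703.5 mm·m/s
Steady-state rate R = (F_in − F_out)/L = (970.16 − 703.5) / 238000 m = 1.120e-03 mm/s.
R = 1.120e-03 × 3600 = 4.03 mm/hr.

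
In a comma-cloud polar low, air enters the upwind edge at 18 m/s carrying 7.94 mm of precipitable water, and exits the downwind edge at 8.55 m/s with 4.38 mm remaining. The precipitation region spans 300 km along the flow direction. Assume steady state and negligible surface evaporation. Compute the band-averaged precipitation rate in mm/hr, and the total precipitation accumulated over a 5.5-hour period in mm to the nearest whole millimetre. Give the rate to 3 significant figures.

R ≈ 1.27 mm/hr; total ≈ 7 mm

Column moisture flux per unit crosswind length is F = V × PW.
Inflow: F_in = 18 × 7.94 = 142.92 mm·m/s
Outflow: F_out = 8.55 × 4.38 = 37.449 mm·m/s
Steady-state rate R = (F_in − F_out)/L = (142.92 − 37.449) / 300000 m = 3.516e-04 mm/s.
R = 3.516e-04 × 3600 = 1.27 mm/hr.
Over 5.5 h: total = 1.27 × 5.5 = 6.985 ≈ 7 mm.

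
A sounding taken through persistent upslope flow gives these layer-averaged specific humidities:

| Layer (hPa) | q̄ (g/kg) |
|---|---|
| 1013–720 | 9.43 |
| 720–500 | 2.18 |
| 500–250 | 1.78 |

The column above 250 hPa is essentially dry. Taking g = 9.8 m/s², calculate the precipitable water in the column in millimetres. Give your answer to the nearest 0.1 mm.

PW ≈ 37.6 mm

Precipitable water is the column-integrated vapour mass per unit area: PW = (1/g) Σ q̄ Δp, with q in kg/kg and Δp in Pa (1 kg/m² of water = 1 mm).
Layer 1013–720 hPa: Δp = 293 hPa = 29300 Pa, q̄ = 0.00943 kg/kg → 0.00943 × 29300 / 9.8 = 28.19 mm
Layer 720–500 hPa: Δp = 220 hPa = 22000 Pa, q̄ = 0.00218 kg/kg → 0.00218 × 22000 / 9.8 = 4.89 mm
Layer 500–250 hPa: Δp = 250 hPa = 25000 Pa, q̄ = 0.00178 kg/kg → 0.00178 × 25000 / 9.8 = 4.54 mm
PW = 28.19 + 4.89 + 4.54 = 37.62 ≈ 37.6 mm.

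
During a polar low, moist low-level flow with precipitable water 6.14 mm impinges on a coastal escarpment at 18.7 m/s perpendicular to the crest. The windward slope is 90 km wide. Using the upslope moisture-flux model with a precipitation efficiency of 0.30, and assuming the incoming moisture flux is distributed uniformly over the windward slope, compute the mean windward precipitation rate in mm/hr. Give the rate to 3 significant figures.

Incoming column moisture flux per unit ridge length: F = V × PW = 18.7 × 6.14 = 114.818 mm·m/s.
Spread over the 90 km slope with efficiency ε = 0.30: R = ε·F/W = 0.30 × 114.818 / 90000 m = 3.827e-04 mm/s.
R = 3.827e-04 × 3600 = 1.38 mm/hr.

R ≈ 1.38 mm/hr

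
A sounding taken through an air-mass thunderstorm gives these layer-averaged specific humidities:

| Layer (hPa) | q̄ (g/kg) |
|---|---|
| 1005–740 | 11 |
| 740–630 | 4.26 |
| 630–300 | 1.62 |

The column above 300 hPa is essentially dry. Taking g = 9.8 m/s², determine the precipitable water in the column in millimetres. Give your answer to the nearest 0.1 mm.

PW ≈ 40.0 mm

Precipitable water is the column-integrated vapour mass per unit area: PW = (1/g) Σ q̄ Δp, with q in kg/kg and Δp in Pa (1 kg/m² of water = 1 mm).
Layer 1005–740 hPa: Δp = 265 hPa = 26500 Pa, q̄ = 0.011 kg/kg → 0.011 × 26500 / 9.8 = 29.74 mm
Layer 740–630 hPa: Δp = 110 hPa = 11000 Pa, q̄ = 0.00426 kg/kg → 0.00426 × 11000 / 9.8 = 4.78 mm
Layer 630–300 hPa: Δp = 330 hPa = 33000 Pa, q̄ = 0.00162 kg/kg → 0.00162 × 33000 / 9.8 = 5.46 mm
PW = 29.74 + 4.78 + 5.46 = 39.98 ≈ 40.0 mm.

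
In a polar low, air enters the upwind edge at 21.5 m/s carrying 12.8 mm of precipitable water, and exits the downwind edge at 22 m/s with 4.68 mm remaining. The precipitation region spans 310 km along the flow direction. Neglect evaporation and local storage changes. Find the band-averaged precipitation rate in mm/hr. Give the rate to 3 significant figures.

Column moisture flux per unit crosswind length is F = V × PW.
Inflow: F_in = 21.5 × 12.8 = 275.2 mm·m/s
Outflow: F_out = 22 × 4.68 = 102.96 mm·m/s
Steady-state rate R = (F_in − F_out)/L = (275.2 − 102.96) / 310000 m = 5.556e-04 mm/s.
R = 5.556e-04 × 3600 = 2.00 mm/hr.

R ≈ 2.00 mm/hr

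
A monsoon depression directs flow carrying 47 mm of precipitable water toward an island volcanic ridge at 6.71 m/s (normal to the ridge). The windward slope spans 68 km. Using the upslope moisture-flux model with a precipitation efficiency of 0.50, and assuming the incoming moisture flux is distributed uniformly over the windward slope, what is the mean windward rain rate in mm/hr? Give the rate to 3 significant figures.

R ≈ 8.35 mm/hr

Incoming column moisture flux per unit ridge length: F = V × PW = 6.71 × 47 = 315.37 mm·m/s.
Spread over the 68 km slope with efficiency ε = 0.50: R = ε·F/W = 0.50 × 315.37 / 68000 m = 2.319e-03 mm/s.
R = 2.319e-03 × 3600 = 8.35 mm/hr.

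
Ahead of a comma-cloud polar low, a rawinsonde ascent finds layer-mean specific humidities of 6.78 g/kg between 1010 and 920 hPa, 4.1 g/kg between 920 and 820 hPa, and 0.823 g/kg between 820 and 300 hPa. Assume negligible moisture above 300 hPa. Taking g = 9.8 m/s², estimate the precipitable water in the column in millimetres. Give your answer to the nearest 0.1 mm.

PW ≈ 14.8 mm

Precipitable water is the column-integrated vapour mass per unit area: PW = (1/g) Σ q̄ Δp, with q in kg/kg and Δp in Pa (1 kg/m² of water = 1 mm).
Layer 1010–920 hPa: Δp = 90 hPa = 9000 Pa, q̄ = 0.00678 kg/kg → 0.00678 × 9000 / 9.8 = 6.23 mm
Layer 920–820 hPa: Δp = 100 hPa = 10000 Pa, q̄ = 0.0041 kg/kg → 0.0041 × 10000 / 9.8 = 4.18 mm
Layer 820–300 hPa: Δp = 520 hPa = 52000 Pa, q̄ = 0.000823 kg/kg → 0.000823 × 52000 / 9.8 = 4.37 mm
PW = 6.23 + 4.18 + 4.37 = 14.78 ≈ 14.8 mm.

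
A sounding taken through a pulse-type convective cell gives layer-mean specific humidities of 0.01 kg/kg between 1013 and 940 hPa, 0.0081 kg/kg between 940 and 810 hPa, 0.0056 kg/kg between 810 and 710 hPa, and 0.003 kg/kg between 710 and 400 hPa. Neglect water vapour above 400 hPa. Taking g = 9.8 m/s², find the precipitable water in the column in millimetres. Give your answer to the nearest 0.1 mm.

Precipitable water is the column-integrated vapour mass per unit area: PW = (1/g) Σ q̄ Δp, with q in kg/kg and Δp in Pa (1 kg/m² of water = 1 mm).
Layer 1013–940 hPa: Δp = 73 hPa = 7300 Pa, q̄ = 0.01 kg/kg → 0.01 × 7300 / 9.8 = 7.45 mm
Layer 940–810 hPa: Δp = 130 hPa = 13000 Pa, q̄ = 0.0081 kg/kg → 0.0081 × 13000 / 9.8 = 10.74 mm
Layer 810–710 hPa: Δp = 100 hPa = 10000 Pa, q̄ = 0.0056 kg/kg → 0.0056 × 10000 / 9.8 = 5.71 mm
Layer 710–400 hPa: Δp = 310 hPa = 31000 Pa, q̄ = 0.003 kg/kg → 0.003 × 31000 / 9.8 = 9.49 mm
PW = 7.45 + 10.74 + 5.71 + 9.49 = 33.39 ≈ 33.4 mm.

PW ≈ 33.4 mm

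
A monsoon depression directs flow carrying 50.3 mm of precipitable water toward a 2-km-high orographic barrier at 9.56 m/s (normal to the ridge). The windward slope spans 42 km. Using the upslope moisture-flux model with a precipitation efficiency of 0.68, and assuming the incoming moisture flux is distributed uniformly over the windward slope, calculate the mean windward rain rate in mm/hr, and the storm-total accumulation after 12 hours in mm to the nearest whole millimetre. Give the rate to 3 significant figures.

Incoming column moisture flux per unit ridge length: F = V × PW = 9.56 × 50.3 = 480.868 mm·m/s.
Spread over the 42 km slope with efficiency ε = 0.68: R = ε·F/W = 0.68 × 480.868 / 42000 m = 7.785e-03 mm/s.
R = 7.785e-03 × 3600 = 28.0 mm/hr.
Over 12 h: total = 28.0 × 12 = 336 mm.

R ≈ 28.0 mm/hr; total ≈ 336 mm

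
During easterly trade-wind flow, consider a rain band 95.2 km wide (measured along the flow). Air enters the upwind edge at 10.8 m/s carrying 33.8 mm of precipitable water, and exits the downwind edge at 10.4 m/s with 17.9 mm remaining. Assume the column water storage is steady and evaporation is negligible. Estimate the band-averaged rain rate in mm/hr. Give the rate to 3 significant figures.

R ≈ 6.76 mm/hr

Column moisture flux per unit crosswind length is F = V × PW.
Inflow: F_in = 10.8 × 33.8 = 365.04 mm·m/s
Outflow: F_out = 10.4 × 17.9 = 186.16 mm·m/s
Steady-state rate R = (F_in − F_out)/L = (365.04 − 186.16) / 95200 m = 1.879e-03 mm/s.
R = 1.879e-03 × 3600 = 6.76 mm/hr.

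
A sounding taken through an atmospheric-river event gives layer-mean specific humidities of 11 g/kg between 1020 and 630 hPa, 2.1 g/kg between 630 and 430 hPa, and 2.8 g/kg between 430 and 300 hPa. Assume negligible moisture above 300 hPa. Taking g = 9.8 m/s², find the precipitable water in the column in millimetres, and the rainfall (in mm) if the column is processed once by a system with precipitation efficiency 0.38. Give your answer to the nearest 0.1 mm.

Precipitable water is the column-integrated vapour mass per unit area: PW = (1/g) Σ q̄ Δp, with q in kg/kg and Δp in Pa (1 kg/m² of water = 1 mm).
Layer 1020–630 hPa: Δp = 390 hPa = 39000 Pa, q̄ = 0.011 kg/kg → 0.011 × 39000 / 9.8 = 43.78 mm
Layer 630–430 hPa: Δp = 200 hPa = 20000 Pa, q̄ = 0.0021 kg/kg → 0.0021 × 20000 / 9.8 = 4.29 mm
Layer 430–300 hPa: Δp = 130 hPa = 13000 Pa, q̄ = 0.0028 kg/kg → 0.0028 × 13000 / 9.8 = 3.71 mm
PW = 43.78 + 4.29 + 3.71 = 51.78 ≈ 51.8 mm.
Rainfall = ε × PW = 0.38 × 51.8 = 19.7 mm.

PW ≈ 51.8 mm; rainfall ≈ 19.7 mm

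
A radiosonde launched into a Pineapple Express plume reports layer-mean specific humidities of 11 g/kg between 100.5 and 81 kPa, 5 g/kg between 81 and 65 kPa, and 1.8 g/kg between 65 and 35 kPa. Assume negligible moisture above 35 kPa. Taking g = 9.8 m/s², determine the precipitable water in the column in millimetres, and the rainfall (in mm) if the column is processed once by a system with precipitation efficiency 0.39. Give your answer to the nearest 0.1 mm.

Precipitable water is the column-integrated vapour mass per unit area: PW = (1/g) Σ q̄ Δp, with q in kg/kg and Δp in Pa (1 kg/m² of water = 1 mm).
Layer 100.5–81 kPa: Δp = 195 hPa = 19500 Pa, q̄ = 0.011 kg/kg → 0.011 × 19500 / 9.8 = 21.89 mm
Layer 81–65 kPa: Δp = 160 hPa = 16000 Pa, q̄ = 0.005 kg/kg → 0.005 × 16000 / 9.8 = 8.16 mm
Layer 65–35 kPa: Δp = 300 hPa = 30000 Pa, q̄ = 0.0018 kg/kg → 0.0018 × 30000 / 9.8 = 5.51 mm
PW = 21.89 + 8.16 + 5.51 = 35.56 ≈ 35.6 mm.
Rainfall = ε × PW = 0.39 × 35.6 = 13.9 mm.

PW ≈ 35.6 mm; rainfall ≈ 13.9 mm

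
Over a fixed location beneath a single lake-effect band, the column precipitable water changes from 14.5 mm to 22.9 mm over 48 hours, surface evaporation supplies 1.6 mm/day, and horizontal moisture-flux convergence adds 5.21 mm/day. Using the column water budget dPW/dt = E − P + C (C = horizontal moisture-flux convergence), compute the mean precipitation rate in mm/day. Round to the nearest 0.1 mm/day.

P ≈ 2.6 mm/day

dPW/dt = (22.9 − 14.5) mm / (48/24 day) = +4.200 mm/day.
P = E + C − dPW/dt = 1.6 + (5.21) − (+4.200) = 2.6 mm/day.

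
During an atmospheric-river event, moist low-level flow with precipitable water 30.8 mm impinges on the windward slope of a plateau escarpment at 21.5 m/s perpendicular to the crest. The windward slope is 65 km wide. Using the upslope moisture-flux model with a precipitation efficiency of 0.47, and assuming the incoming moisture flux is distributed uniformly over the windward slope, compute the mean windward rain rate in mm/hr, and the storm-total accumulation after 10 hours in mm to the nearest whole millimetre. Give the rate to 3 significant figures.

Incoming column moisture flux per unit ridge length: F = V × PW = 21.5 × 30.8 = 662.2 mm·m/s.
Spread over the 65 km slope with efficiency ε = 0.47: R = ε·F/W = 0.47 × 662.2 / 65000 m = 4.788e-03 mm/s.
R = 4.788e-03 × 3600 = 17.2 mm/hr.
Over 10 h: total = 17.2 × 10 = 172 mm.

R ≈ 17.2 mm/hr; total ≈ 172 mm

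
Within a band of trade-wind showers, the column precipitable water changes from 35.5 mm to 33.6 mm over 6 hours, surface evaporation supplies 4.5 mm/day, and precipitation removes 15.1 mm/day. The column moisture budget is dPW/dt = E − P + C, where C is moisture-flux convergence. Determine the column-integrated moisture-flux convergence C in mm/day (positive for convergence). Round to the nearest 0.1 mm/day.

C ≈ 3.0 mm/day

dPW/dt = (33.6 − 35.5) mm / (6/24 day) = -7.600 mm/day.
C = dPW/dt − E + P = (-7.600) − 4.5 + 15.1 = 3.0 mm/day.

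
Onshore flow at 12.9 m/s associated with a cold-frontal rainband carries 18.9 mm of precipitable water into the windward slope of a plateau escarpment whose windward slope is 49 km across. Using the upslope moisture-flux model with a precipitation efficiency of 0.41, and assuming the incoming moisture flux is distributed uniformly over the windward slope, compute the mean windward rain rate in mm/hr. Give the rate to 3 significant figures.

Incoming column moisture flux per unit ridge length: F = V × PW = 12.9 × 18.9 = 243.81 mm·m/s.
Spread over the 49 km slope with efficiency ε = 0.41: R = ε·F/W = 0.41 × 243.81 / 49000 m = 2.040e-03 mm/s.
R = 2.040e-03 × 3600 = 7.34 mm/hr.

R ≈ 7.34 mm/hr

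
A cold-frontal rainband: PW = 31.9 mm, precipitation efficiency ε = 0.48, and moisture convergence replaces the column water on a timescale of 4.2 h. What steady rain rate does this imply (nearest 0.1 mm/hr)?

R ≈ 3.6 mm/hr

Each overturning extracts ε × PW = 0.48 × 31.9 = 15.312 mm.
Rate = ε·PW / τ = 15.312 / 4.2 h = 3.6 mm/hr.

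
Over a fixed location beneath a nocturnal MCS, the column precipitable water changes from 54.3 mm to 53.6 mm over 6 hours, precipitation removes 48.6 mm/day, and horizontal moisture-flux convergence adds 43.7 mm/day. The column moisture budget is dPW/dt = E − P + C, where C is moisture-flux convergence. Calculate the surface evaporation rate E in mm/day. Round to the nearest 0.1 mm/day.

E ≈ 2.1 mm/day

dPW/dt = (53.6 − 54.3) mm / (6/24 day) = -2.800 mm/day.
E = dPW/dt + P − C = (-2.800) + 48.6 − (43.7) = 2.1 mm/day.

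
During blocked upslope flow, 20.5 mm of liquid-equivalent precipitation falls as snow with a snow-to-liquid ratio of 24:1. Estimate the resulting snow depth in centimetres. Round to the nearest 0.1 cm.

snow depth ≈ 49.2 cm

Snow depth = liquid × ratio = 20.5 mm × 24 = 492 mm = 49.2 cm.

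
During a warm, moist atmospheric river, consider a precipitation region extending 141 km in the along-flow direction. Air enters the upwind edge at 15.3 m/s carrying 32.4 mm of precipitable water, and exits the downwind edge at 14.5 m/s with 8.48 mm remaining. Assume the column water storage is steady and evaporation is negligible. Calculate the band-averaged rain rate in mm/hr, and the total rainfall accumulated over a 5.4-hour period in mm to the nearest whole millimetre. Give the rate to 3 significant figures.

R ≈ 9.52 mm/hr; total ≈ 51 mm

Column moisture flux per unit crosswind length is F = V × PW.
Inflow: F_in = 15.3 × 32.4 = 495.72 mm·m/s
Outflow: F_out = 14.5 × 8.48 = 122.96 mm·m/s
Steady-state rate R = (F_in − F_out)/L = (495.72 − 122.96) / 141000 m = 2.644e-03 mm/s.
R = 2.644e-03 × 3600 = 9.52 mm/hr.
Over 5.4 h: total = 9.52 × 5.4 = 51.408 ≈ 51 mm.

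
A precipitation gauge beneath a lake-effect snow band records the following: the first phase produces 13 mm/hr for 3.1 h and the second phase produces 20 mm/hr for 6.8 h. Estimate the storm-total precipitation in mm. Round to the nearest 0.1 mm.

total ≈ 176.3 mm

Total = Σ Rᵢ Δtᵢ = 13 × 3.1 + 20 × 6.8
      = 40.3 + 136 = 176.3 mm.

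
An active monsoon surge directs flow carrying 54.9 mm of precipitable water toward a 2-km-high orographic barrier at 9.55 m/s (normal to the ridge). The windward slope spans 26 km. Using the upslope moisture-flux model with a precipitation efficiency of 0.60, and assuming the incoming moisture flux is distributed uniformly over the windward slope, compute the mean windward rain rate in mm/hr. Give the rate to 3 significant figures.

Incoming column moisture flux per unit ridge length: F = V × PW = 9.55 × 54.9 = 524.295 mm·m/s.
Spread over the 26 km slope with efficiency ε = 0.60: R = ε·F/W = 0.60 × 524.295 / 26000 m = 1.210e-02 mm/s.
R = 1.210e-02 × 3600 = 43.6 mm/hr.

R ≈ 43.6 mm/hr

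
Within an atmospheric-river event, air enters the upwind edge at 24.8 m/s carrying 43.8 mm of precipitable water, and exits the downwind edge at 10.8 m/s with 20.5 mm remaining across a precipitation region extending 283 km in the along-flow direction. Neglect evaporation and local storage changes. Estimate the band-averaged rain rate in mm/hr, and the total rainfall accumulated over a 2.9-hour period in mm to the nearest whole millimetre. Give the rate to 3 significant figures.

R ≈ 11.0 mm/hr; total ≈ 32 mm

Column moisture flux per unit crosswind length is F = V × PW.
Inflow: F_in = 24.8 × 43.8 = 1086.24 mm·m/s
Outflow: F_out = 10.8 × 20.5 = 221.4 mm·m/s
Steady-state rate R = (F_in − F_out)/L = (1086.24 − 221.4) / 283000 m = 3.056e-03 mm/s.
R = 3.056e-03 × 3600 = 11.0 mm/hr.
Over 2.9 h: total = 11.0 × 2.9 = 31.9 ≈ 32 mm.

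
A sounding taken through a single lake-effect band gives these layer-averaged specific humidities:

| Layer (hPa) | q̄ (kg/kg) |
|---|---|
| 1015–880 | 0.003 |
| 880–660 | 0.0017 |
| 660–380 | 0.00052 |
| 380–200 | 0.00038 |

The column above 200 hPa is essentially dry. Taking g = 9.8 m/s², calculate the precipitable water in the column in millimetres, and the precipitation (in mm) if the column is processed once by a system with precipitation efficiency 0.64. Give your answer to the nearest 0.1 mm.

Precipitable water is the column-integrated vapour mass per unit area: PW = (1/g) Σ q̄ Δp, with q in kg/kg and Δp in Pa (1 kg/m² of water = 1 mm).
Layer 1015–880 hPa: Δp = 135 hPa = 13500 Pa, q̄ = 0.003 kg/kg → 0.003 × 13500 / 9.8 = 4.13 mm
Layer 880–660 hPa: Δp = 220 hPa = 22000 Pa, q̄ = 0.0017 kg/kg → 0.0017 × 22000 / 9.8 = 3.82 mm
Layer 660–380 hPa: Δp = 280 hPa = 28000 Pa, q̄ = 0.00052 kg/kg → 0.00052 × 28000 / 9.8 = 1.49 mm
Layer 380–200 hPa: Δp = 180 hPa = 18000 Pa, q̄ = 0.00038 kg/kg → 0.00038 × 18000 / 9.8 = 0.70 mm
PW = 4.13 + 3.82 + 1.49 + 0.70 = 10.14 ≈ 10.1 mm.
Precipitation = ε × PW = 0.64 × 10.1 = 6.5 mm.

PW ≈ 10.1 mm; precipitation ≈ 6.5 mm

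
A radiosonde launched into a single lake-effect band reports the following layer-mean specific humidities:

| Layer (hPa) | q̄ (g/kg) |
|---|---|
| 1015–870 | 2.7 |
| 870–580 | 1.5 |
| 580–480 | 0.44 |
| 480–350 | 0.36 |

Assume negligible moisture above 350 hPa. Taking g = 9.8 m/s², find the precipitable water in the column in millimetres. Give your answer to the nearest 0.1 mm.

Precipitable water is the column-integrated vapour mass per unit area: PW = (1/g) Σ q̄ Δp, with q in kg/kg and Δp in Pa (1 kg/m² of water = 1 mm).
Layer 1015–870 hPa: Δp = 145 hPa = 14500 Pa, q̄ = 0.0027 kg/kg → 0.0027 × 14500 / 9.8 = 3.99 mm
Layer 870–580 hPa: Δp = 290 hPa = 29000 Pa, q̄ = 0.0015 kg/kg → 0.0015 × 29000 / 9.8 = 4.44 mm
Layer 580–480 hPa: Δp = 100 hPa = 10000 Pa, q̄ = 0.00044 kg/kg → 0.00044 × 10000 / 9.8 = 0.45 mm
Layer 480–350 hPa: Δp = 130 hPa = 13000 Pa, q̄ = 0.00036 kg/kg → 0.00036 × 13000 / 9.8 = 0.48 mm
PW = 3.99 + 4.44 + 0.45 + 0.48 = 9.36 ≈ 9.4 mm.

PW ≈ 9.4 mm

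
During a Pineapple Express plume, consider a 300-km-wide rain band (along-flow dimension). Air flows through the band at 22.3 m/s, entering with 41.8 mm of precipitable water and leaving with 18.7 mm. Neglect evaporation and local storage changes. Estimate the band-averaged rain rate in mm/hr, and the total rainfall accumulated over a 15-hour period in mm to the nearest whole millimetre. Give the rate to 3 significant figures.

Column moisture flux per unit crosswind length is F = V × PW.
Inflow: F_in = 22.3 × 41.8 = 932.14 mm·m/s
Outflow: F_out = 22.3 × 18.7 = 417.01 mm·m/s
Steady-state rate R = (F_in − F_out)/L = (932.14 − 417.01) / 300000 m = 1.717e-03 mm/s.
R = 1.717e-03 × 3600 = 6.18 mm/hr.
Over 15 h: total = 6.18 × 15 = 92.7 ≈ 93 mm.

R ≈ 6.18 mm/hr; total ≈ 93 mm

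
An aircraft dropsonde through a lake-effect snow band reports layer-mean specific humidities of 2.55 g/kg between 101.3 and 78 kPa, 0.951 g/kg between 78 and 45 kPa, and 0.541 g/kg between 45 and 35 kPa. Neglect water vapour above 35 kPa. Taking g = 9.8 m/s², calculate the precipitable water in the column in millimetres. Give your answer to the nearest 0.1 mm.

PW ≈ 9.8 mm

Precipitable water is the column-integrated vapour mass per unit area: PW = (1/g) Σ q̄ Δp, with q in kg/kg and Δp in Pa (1 kg/m² of water = 1 mm).
Layer 101.3–78 kPa: Δp = 233 hPa = 23300 Pa, q̄ = 0.00255 kg/kg → 0.00255 × 23300 / 9.8 = 6.06 mm
Layer 78–45 kPa: Δp = 330 hPa = 33000 Pa, q̄ = 0.000951 kg/kg → 0.000951 × 33000 / 9.8 = 3.20 mm
Layer 45–35 kPa: Δp = 100 hPa = 10000 Pa, q̄ = 0.000541 kg/kg → 0.000541 × 10000 / 9.8 = 0.55 mm
PW = 6.06 + 3.20 + 0.55 = 9.81 ≈ 9.8 mm.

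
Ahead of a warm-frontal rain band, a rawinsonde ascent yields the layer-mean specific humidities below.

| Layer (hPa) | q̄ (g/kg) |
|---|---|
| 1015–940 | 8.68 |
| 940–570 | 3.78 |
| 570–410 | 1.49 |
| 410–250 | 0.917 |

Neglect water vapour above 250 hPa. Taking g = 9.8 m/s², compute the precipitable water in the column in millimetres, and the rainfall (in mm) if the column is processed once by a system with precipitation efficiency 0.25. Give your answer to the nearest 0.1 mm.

Precipitable water is the column-integrated vapour mass per unit area: PW = (1/g) Σ q̄ Δp, with q in kg/kg and Δp in Pa (1 kg/m² of water = 1 mm).
Layer 1015–940 hPa: Δp = 75 hPa = 7500 Pa, q̄ = 0.00868 kg/kg → 0.00868 × 7500 / 9.8 = 6.64 mm
Layer 940–570 hPa: Δp = 370 hPa = 37000 Pa, q̄ = 0.00378 kg/kg → 0.00378 × 37000 / 9.8 = 14.27 mm
Layer 570–410 hPa: Δp = 160 hPa = 16000 Pa, q̄ = 0.00149 kg/kg → 0.00149 × 16000 / 9.8 = 2.43 mm
Layer 410–250 hPa: Δp = 160 hPa = 16000 Pa, q̄ = 0.000917 kg/kg → 0.000917 × 16000 / 9.8 = 1.50 mm
PW = 6.64 + 14.27 + 2.43 + 1.50 = 24.84 ≈ 24.8 mm.
Rainfall = ε × PW = 0.25 × 24.8 = 6.2 mm.

PW ≈ 24.8 mm; rainfall ≈ 6.2 mm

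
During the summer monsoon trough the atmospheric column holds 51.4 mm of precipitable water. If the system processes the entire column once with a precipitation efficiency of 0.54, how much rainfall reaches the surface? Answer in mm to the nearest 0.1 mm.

Rainfall = ε × PW = 0.54 × 51.4 = 27.8 mm.

rainfall ≈ 27.8 mm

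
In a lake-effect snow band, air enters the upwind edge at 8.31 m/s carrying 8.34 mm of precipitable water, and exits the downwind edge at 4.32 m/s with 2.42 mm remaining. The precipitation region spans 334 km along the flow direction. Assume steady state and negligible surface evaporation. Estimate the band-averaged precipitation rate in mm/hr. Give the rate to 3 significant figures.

Column moisture flux per unit crosswind length is F = V × PW.
Inflow: F_in = 8.31 × 8.34 = 69.3054 mm·m/s
Outflow: F_out = 4.32 × 2.42 = 10.4544 mm·m/s
Steady-state rate R = (F_in − F_out)/L = (69.3054 − 10.4544) / 334000 m = 1.762e-04 mm/s.
R = 1.762e-04 × 3600 = 0.634 mm/hr.

R ≈ 0.634 mm/hr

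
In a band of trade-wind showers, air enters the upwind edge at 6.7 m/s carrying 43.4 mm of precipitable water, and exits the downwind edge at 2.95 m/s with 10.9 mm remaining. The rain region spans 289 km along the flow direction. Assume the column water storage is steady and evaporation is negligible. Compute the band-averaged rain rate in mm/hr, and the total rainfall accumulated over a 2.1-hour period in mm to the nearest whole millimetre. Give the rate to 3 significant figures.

R ≈ 3.22 mm/hr; total ≈ 7 mm

Column moisture flux per unit crosswind length is F = V × PW.
Inflow: F_in = 6.7 × 43.4 = 290.78 mm·m/s
Outflow: F_out = 2.95 × 10.9 = 32.155 mm·m/s
Steady-state rate R = (F_in − F_out)/L = (290.78 − 32.155) / 289000 m = 8.949e-04 mm/s.
R = 8.949e-04 × 3600 = 3.22 mm/hr.
Over 2.1 h: total = 3.22 × 2.1 = 6.762 ≈ 7 mm.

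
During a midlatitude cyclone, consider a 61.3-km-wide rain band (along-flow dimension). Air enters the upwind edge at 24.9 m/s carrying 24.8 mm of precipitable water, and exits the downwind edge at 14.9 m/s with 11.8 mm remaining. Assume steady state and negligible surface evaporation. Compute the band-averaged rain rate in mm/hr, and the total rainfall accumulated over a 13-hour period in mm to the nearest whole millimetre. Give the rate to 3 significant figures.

Column moisture flux per unit crosswind length is F = V × PW.
Inflow: F_in = 24.9 × 24.8 = 617.52 mm·m/s
Outflow: F_out = 14.9 × 11.8 = 175.82 mm·m/s
Steady-state rate R = (F_in − F_out)/L = (617.52 − 175.82) / 61300 m = 7.206e-03 mm/s.
R = 7.206e-03 × 3600 = 25.9 mm/hr.
Over 13 h: total = 25.9 × 13 = 336.7 ≈ 337 mm.

R ≈ 25.9 mm/hr; total ≈ 337 mm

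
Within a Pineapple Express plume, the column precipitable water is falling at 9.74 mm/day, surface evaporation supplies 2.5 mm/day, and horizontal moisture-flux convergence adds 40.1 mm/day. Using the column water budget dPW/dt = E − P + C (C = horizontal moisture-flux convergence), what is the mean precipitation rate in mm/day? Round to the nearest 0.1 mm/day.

dPW/dt = -9.74 mm/day.
P = E + C − dPW/dt = 2.5 + (40.1) − (-9.74) = 52.3 mm/day.

P ≈ 52.3 mm/day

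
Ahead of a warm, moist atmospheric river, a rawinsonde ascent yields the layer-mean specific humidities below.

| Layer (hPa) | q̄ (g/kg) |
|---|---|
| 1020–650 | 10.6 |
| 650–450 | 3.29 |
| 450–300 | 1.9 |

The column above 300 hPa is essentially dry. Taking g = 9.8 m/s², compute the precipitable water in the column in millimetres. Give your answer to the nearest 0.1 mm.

PW ≈ 49.6 mm

Precipitable water is the column-integrated vapour mass per unit area: PW = (1/g) Σ q̄ Δp, with q in kg/kg and Δp in Pa (1 kg/m² of water = 1 mm).
Layer 1020–650 hPa: Δp = 370 hPa = 37000 Pa, q̄ = 0.0106 kg/kg → 0.0106 × 37000 / 9.8 = 40.02 mm
Layer 650–450 hPa: Δp = 200 hPa = 20000 Pa, q̄ = 0.00329 kg/kg → 0.00329 × 20000 / 9.8 = 6.71 mm
Layer 450–300 hPa: Δp = 150 hPa = 15000 Pa, q̄ = 0.0019 kg/kg → 0.0019 × 15000 / 9.8 = 2.91 mm
PW = 40.02 + 6.71 + 2.91 = 49.64 ≈ 49.6 mm.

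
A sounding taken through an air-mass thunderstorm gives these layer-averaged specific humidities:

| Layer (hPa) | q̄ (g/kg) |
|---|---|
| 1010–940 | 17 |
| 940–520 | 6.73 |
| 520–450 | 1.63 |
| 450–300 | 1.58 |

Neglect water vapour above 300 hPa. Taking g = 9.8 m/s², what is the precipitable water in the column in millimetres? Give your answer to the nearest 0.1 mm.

PW ≈ 44.6 mm

Precipitable water is the column-integrated vapour mass per unit area: PW = (1/g) Σ q̄ Δp, with q in kg/kg and Δp in Pa (1 kg/m² of water = 1 mm).
Layer 1010–940 hPa: Δp = 70 hPa = 7000 Pa, q̄ = 0.017 kg/kg → 0.017 × 7000 / 9.8 = 12.14 mm
Layer 940–520 hPa: Δp = 420 hPa = 42000 Pa, q̄ = 0.00673 kg/kg → 0.00673 × 42000 / 9.8 = 28.84 mm
Layer 520–450 hPa: Δp = 70 hPa = 7000 Pa, q̄ = 0.00163 kg/kg → 0.00163 × 7000 / 9.8 = 1.16 mm
Layer 450–300 hPa: Δp = 150 hPa = 15000 Pa, q̄ = 0.00158 kg/kg → 0.00158 × 15000 / 9.8 = 2.42 mm
PW = 12.14 + 28.84 + 1.16 + 2.42 = 44.56 ≈ 44.6 mm.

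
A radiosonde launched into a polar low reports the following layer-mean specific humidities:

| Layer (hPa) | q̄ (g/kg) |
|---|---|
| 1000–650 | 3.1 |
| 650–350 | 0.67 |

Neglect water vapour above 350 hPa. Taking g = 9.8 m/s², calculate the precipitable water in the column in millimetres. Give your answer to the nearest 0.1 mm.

Precipitable water is the column-integrated vapour mass per unit area: PW = (1/g) Σ q̄ Δp, with q in kg/kg and Δp in Pa (1 kg/m² of water = 1 mm).
Layer 1000–650 hPa: Δp = 350 hPa = 35000 Pa, q̄ = 0.0031 kg/kg → 0.0031 × 35000 / 9.8 = 11.07 mm
Layer 650–350 hPa: Δp = 300 hPa = 30000 Pa, q̄ = 0.00067 kg/kg → 0.00067 × 30000 / 9.8 = 2.05 mm
PW = 11.07 + 2.05 = 13.12 ≈ 13.1 mm.

PW ≈ 13.1 mm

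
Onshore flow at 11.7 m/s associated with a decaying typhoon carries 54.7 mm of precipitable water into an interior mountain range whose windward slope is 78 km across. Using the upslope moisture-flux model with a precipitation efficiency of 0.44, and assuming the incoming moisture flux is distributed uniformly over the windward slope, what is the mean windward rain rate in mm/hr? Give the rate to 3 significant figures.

R ≈ 13.0 mm/hr

Incoming column moisture flux per unit ridge length: F = V × PW = 11.7 × 54.7 = 639.99 mm·m/s.
Spread over the 78 km slope with efficiency ε = 0.44: R = ε·F/W = 0.44 × 639.99 / 78000 m = 3.610e-03 mm/s.
R = 3.610e-03 × 3600 = 13.0 mm/hr.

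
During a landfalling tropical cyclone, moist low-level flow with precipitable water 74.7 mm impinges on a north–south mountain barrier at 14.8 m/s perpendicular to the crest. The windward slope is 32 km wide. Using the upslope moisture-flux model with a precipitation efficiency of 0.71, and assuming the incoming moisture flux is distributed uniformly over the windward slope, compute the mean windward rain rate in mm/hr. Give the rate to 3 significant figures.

Incoming column moisture flux per unit ridge length: F = V × PW = 14.8 × 74.7 = 1105.56 mm·m/s.
Spread over the 32 km slope with efficiency ε = 0.71: R = ε·F/W = 0.71 × 1105.56 / 32000 m = 2.453e-02 mm/s.
R = 2.453e-02 × 3600 = 88.3 mm/hr.

R ≈ 88.3 mm/hr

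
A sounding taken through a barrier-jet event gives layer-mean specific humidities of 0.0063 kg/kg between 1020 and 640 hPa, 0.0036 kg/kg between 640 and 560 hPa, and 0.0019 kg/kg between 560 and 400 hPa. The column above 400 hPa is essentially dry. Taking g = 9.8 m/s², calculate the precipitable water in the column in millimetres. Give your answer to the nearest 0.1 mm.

Precipitable water is the column-integrated vapour mass per unit area: PW = (1/g) Σ q̄ Δp, with q in kg/kg and Δp in Pa (1 kg/m² of water = 1 mm).
Layer 1020–640 hPa: Δp = 380 hPa = 38000 Pa, q̄ = 0.0063 kg/kg → 0.0063 × 38000 / 9.8 = 24.43 mm
Layer 640–560 hPa: Δp = 80 hPa = 8000 Pa, q̄ = 0.0036 kg/kg → 0.0036 × 8000 / 9.8 = 2.94 mm
Layer 560–400 hPa: Δp = 160 hPa = 16000 Pa, q̄ = 0.0019 kg/kg → 0.0019 × 16000 / 9.8 = 3.10 mm
PW = 24.43 + 2.94 + 3.10 = 30.47 ≈ 30.5 mm.

PW ≈ 30.5 mm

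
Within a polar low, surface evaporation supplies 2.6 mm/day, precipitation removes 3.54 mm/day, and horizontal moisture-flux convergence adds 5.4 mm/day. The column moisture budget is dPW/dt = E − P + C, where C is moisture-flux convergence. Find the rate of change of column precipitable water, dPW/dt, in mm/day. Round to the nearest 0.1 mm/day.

dPW/dt = E − P + C = 2.6 − 3.54 + (5.4) = 4.5 mm/day.

dPW/dt ≈ 4.5 mm/day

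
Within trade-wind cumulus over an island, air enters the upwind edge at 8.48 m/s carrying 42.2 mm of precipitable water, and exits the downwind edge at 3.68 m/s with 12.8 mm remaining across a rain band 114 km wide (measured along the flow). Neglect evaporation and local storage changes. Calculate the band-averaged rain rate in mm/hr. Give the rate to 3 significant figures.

Column moisture flux per unit crosswind length is F = V × PW.
Inflow: F_in = 8.48 × 42.2 = 357.856 mm·m/s
Outflow: F_out = 3.68 × 12.8 = 47.104 mm·m/s
Steady-state rate R = (F_in − F_out)/L = (357.856 − 47.104) / 114000 m = 2.726e-03 mm/s.
R = 2.726e-03 × 3600 = 9.81 mm/hr.

R ≈ 9.81 mm/hr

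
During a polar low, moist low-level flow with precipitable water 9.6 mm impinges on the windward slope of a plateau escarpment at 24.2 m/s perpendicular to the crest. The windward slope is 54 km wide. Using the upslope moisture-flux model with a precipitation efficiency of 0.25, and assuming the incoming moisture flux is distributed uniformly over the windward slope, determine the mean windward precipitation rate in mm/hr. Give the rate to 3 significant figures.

R ≈ 3.87 mm/hr

Incoming column moisture flux per unit ridge length: F = V × PW = 24.2 × 9.6 = 232.32 mm·m/s.
Spread over the 54 km slope with efficiency ε = 0.25: R = ε·F/W = 0.25 × 232.32 / 54000 m = 1.076e-03 mm/s.
R = 1.076e-03 × 3600 = 3.87 mm/hr.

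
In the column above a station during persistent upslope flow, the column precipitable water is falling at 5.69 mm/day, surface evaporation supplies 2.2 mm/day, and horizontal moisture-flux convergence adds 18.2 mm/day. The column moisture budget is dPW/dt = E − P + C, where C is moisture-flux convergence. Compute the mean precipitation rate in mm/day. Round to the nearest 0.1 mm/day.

P ≈ 26.1 mm/day

dPW/dt = -5.69 mm/day.
P = E + C − dPW/dt = 2.2 + (18.2) − (-5.69) = 26.1 mm/day.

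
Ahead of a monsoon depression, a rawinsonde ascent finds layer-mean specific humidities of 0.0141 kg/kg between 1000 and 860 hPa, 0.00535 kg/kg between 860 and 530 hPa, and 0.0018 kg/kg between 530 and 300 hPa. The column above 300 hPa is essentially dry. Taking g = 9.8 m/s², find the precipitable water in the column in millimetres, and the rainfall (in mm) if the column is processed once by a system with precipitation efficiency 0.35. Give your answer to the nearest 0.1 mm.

Precipitable water is the column-integrated vapour mass per unit area: PW = (1/g) Σ q̄ Δp, with q in kg/kg and Δp in Pa (1 kg/m² of water = 1 mm).
Layer 1000–860 hPa: Δp = 140 hPa = 14000 Pa, q̄ = 0.0141 kg/kg → 0.0141 × 14000 / 9.8 = 20.14 mm
Layer 860–530 hPa: Δp = 330 hPa = 33000 Pa, q̄ = 0.00535 kg/kg → 0.00535 × 33000 / 9.8 = 18.02 mm
Layer 530–300 hPa: Δp = 230 hPa = 23000 Pa, q̄ = 0.0018 kg/kg → 0.0018 × 23000 / 9.8 = 4.22 mm
PW = 20.14 + 18.02 + 4.22 = 42.38 ≈ 42.4 mm.
Rainfall = ε × PW = 0.35 × 42.4 = 14.8 mm.

PW ≈ 42.4 mm; rainfall ≈ 14.8 mm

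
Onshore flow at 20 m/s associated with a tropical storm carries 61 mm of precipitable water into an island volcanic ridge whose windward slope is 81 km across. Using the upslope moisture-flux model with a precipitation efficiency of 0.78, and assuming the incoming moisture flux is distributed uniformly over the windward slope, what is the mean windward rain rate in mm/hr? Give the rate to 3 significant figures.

R ≈ 42.3 mm/hr

Incoming column moisture flux per unit ridge length: F = V × PW = 20 × 61 = 1220 mm·m/s.
Spread over the 81 km slope with efficiency ε = 0.78: R = ε·F/W = 0.78 × 1220 / 81000 m = 1.175e-02 mm/s.
R = 1.175e-02 × 3600 = 42.3 mm/hr.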